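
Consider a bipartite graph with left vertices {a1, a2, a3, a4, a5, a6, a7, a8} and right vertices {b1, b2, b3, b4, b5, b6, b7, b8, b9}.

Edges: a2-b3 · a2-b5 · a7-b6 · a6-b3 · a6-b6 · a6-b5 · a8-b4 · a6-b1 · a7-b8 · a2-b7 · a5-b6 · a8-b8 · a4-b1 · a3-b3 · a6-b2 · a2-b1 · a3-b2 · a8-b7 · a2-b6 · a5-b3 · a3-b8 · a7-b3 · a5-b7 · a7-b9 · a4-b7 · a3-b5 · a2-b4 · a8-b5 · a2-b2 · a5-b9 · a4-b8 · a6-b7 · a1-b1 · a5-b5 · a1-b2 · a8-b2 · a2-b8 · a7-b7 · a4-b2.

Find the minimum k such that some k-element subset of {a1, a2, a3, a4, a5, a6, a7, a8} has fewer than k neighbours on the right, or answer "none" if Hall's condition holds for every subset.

A matching saturating every left vertex exists, for instance a1→b1, a2→b6, a3→b3, a4→b2, a5→b9, a6→b5, a7→b8, a8→b7.
By Hall's marriage theorem, this means |N(S)| ≥ |S| for every subset S, so no violating subset exists.

none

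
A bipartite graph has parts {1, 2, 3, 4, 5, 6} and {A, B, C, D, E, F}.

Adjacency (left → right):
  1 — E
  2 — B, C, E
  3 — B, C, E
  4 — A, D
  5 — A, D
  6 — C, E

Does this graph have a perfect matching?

The set {1, 2, 3, 6} has only 3 neighbours ({B, C, E}), so by Hall's theorem at most 5 of the 6 left vertices can be matched.
Hence no matching covers every left vertex.

No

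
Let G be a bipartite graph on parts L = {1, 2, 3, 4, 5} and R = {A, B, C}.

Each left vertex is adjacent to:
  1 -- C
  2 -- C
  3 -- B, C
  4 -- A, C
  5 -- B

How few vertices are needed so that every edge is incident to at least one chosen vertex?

A maximum matching has 3 edges (e.g. 1–C, 3–B, 4–A).
By König's theorem the minimum vertex cover has the same size. One such cover is {4, B, C}.

3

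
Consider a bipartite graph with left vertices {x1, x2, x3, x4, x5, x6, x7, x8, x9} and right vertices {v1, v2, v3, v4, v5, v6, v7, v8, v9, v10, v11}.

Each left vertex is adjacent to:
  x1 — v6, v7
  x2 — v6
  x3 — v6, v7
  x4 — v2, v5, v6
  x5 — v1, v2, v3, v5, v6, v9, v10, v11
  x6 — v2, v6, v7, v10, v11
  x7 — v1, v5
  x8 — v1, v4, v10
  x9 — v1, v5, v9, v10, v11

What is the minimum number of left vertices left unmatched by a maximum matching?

1

A valid assignment of size 8: x1-v7, x2-v6, x4-v2, x5-v3, x6-v11, x7-v5, x8-v1, x9-v10.
The set {x1, x2, x3} has only 2 neighbours ({v6, v7}), so by Hall's theorem at most 8 of the 9 left vertices can be matched.
That matches 8 of the 9, leaving 1 unmatched; no matching can do better.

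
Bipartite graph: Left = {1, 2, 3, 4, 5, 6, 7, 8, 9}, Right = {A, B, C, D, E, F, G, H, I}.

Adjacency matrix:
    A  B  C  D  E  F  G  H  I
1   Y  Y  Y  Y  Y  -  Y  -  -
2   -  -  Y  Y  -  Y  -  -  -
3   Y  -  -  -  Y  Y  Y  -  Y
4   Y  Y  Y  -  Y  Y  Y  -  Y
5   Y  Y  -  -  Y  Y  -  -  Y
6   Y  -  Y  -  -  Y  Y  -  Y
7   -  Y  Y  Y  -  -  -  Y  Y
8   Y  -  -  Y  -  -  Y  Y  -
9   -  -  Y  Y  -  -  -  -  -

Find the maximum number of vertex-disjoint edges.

9

One maximum matching: 1→A, 2→F, 3→E, 4→G, 5→B, 6→I, 7→H, 8→D, 9→C.
This saturates every left vertex, so 9 is the maximum.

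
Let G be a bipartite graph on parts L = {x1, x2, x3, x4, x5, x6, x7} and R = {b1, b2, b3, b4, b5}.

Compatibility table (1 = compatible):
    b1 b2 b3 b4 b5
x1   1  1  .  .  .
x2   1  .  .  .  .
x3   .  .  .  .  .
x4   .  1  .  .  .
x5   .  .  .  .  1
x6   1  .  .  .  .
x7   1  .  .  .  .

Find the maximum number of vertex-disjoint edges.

One maximum matching: x1→b2, x2→b1, x5→b5.
The set {x1, x2, x3, x4, x6, x7} has only 2 neighbours ({b1, b2}), so by Hall's theorem at most 3 of the 7 left vertices can be matched.

3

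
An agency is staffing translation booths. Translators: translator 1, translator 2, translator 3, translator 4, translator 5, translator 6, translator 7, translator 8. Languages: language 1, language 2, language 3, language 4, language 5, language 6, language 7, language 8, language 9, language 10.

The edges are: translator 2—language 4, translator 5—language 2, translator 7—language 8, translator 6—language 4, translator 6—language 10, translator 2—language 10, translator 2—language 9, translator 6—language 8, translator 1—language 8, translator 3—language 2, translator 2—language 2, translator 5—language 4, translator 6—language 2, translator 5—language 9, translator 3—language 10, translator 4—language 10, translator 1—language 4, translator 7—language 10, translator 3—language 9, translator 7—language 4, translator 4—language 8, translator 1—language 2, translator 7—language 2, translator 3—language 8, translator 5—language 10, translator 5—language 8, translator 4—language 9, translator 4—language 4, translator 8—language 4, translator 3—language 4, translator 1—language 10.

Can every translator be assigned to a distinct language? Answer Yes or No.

The set {translator 1, translator 2, translator 3, translator 4, translator 5, translator 6, translator 7, translator 8} has only 5 neighbours ({language 10, language 2, language 4, language 8, language 9}), so by Hall's theorem at most 5 of the 8 translators can be matched.
Hence no matching covers every translator.

No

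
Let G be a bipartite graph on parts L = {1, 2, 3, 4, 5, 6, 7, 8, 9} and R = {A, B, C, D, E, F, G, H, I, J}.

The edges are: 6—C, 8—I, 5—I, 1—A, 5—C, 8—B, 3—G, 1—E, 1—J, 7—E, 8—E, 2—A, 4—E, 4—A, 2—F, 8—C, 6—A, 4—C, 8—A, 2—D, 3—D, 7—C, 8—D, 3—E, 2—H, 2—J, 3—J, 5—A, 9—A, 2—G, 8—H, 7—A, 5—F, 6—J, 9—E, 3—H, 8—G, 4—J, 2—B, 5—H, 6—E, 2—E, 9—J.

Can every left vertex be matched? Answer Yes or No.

No

The set {1, 4, 6, 7, 9} has only 4 neighbours ({A, C, E, J}), so by Hall's theorem at most 8 of the 9 left vertices can be matched.
Hence no matching covers every left vertex.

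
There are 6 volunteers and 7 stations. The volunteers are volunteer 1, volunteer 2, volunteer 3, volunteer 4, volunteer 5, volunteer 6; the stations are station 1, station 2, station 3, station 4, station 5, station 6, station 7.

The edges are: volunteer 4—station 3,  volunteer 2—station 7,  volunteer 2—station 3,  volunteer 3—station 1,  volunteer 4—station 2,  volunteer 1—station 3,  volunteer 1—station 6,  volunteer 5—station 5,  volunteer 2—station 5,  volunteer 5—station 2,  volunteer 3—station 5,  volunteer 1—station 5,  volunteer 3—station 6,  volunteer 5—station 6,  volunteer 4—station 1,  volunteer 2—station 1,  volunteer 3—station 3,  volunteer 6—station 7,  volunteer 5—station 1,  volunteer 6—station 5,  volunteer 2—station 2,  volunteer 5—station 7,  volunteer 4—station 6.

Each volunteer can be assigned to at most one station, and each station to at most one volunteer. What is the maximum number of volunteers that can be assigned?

6

One maximum matching: volunteer 1→station 6, volunteer 2→station 1, volunteer 3→station 5, volunteer 4→station 3, volunteer 5→station 2, volunteer 6→station 7.
All 6 volunteers are matched, so no larger matching exists.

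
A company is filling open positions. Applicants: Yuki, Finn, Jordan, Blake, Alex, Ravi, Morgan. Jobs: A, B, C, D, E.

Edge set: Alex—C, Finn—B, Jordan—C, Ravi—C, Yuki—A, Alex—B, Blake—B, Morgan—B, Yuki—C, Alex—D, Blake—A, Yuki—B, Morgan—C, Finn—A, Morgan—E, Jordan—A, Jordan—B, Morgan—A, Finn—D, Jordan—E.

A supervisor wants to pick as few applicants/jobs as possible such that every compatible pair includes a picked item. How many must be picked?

5

The 5 edges Yuki–C, Finn–D, Jordan–E, Blake–A, Alex–B form a matching, so any vertex cover needs at least 5 vertices (one per matched edge).
Conversely {A, B, C, D, E} meets every edge and has exactly 5 vertices, so 5 is optimal.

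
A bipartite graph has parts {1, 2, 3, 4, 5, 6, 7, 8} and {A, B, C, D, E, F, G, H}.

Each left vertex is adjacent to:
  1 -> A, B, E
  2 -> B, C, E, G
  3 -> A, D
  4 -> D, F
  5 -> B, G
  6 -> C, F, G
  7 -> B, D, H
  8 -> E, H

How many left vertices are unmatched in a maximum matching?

0

For example, pair 1→B, 2→C, 3→A, 4→D, 5→G, 6→F, 7→H, 8→E.
All 8 left vertices are matched, so no larger matching exists.
That matches 8 of the 8, leaving 0 unmatched; no matching can do better.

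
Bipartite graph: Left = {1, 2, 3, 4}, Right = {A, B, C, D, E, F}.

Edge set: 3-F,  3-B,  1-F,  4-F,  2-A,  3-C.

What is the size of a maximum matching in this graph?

3

For example, pair 1-F, 2-A, 3-B.
The set {1, 4} has only 1 neighbour ({F}), so by Hall's theorem at most 3 of the 4 left vertices can be matched.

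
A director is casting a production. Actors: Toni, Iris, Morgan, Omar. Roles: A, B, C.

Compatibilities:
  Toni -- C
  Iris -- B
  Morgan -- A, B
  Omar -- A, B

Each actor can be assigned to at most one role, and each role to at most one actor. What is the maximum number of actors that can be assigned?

For example, pair Toni-C, Iris-B, Morgan-A.
The set {Iris, Morgan, Omar} has only 2 neighbours ({A, B}), so by Hall's theorem at most 3 of the 4 actors can be matched.

3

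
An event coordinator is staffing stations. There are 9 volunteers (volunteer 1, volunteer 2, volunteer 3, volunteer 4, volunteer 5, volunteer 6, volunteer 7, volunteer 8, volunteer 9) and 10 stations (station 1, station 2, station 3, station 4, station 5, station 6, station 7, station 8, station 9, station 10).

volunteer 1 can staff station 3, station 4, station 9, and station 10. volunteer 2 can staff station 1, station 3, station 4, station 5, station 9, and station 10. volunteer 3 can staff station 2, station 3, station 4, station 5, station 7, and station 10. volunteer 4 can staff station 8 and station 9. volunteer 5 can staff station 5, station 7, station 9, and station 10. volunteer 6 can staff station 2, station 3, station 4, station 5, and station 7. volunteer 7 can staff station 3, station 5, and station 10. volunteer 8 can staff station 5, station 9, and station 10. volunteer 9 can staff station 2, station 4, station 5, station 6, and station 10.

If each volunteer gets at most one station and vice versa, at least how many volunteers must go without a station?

0

One maximum matching: volunteer 1–station 9, volunteer 2–station 1, volunteer 3–station 4, volunteer 4–station 8, volunteer 5–station 5, volunteer 6–station 7, volunteer 7–station 3, volunteer 8–station 10, volunteer 9–station 2.
All 9 volunteers are matched, so no larger matching exists.
That matches 9 of the 9, leaving 0 unmatched; no matching can do better.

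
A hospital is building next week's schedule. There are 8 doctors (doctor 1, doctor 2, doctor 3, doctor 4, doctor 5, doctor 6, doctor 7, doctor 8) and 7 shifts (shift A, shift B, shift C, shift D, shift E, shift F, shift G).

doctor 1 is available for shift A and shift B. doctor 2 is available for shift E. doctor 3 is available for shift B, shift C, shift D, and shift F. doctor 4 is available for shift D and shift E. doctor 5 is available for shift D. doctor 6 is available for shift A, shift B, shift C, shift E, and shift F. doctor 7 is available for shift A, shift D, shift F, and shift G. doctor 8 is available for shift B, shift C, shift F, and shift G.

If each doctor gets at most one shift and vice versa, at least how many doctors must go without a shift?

For example, pair doctor 1–shift A, doctor 2–shift E, doctor 3–shift B, doctor 4–shift D, doctor 6–shift C, doctor 7–shift F, doctor 8–shift G.
The set {doctor 2, doctor 4, doctor 5} has only 2 neighbours ({shift D, shift E}), so by Hall's theorem at most 7 of the 8 doctors can be matched.
That matches 7 of the 8, leaving 1 unmatched; no matching can do better.

1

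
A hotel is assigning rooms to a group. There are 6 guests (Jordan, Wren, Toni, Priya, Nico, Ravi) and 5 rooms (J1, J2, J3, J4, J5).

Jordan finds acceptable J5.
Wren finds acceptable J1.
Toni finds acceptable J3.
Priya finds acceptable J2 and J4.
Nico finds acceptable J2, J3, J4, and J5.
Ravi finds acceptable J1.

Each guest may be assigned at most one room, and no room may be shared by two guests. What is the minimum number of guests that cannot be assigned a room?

1

One maximum matching: Jordan–J5, Wren–J1, Toni–J3, Priya–J4, Nico–J2.
The set {Wren, Ravi} has only 1 neighbour ({J1}), so by Hall's theorem at most 5 of the 6 guests can be matched.
That matches 5 of the 6, leaving 1 unmatched; no matching can do better.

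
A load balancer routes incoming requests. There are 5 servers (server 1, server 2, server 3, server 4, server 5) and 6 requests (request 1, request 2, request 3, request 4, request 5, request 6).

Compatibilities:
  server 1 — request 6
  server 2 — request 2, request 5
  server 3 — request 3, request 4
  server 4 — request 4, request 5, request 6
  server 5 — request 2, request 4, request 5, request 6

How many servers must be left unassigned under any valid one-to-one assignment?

0

For example, pair server 1-request 6, server 2-request 2, server 3-request 3, server 4-request 4, server 5-request 5.
All 5 servers are matched, so no larger matching exists.
That matches 5 of the 5, leaving 0 unmatched; no matching can do better.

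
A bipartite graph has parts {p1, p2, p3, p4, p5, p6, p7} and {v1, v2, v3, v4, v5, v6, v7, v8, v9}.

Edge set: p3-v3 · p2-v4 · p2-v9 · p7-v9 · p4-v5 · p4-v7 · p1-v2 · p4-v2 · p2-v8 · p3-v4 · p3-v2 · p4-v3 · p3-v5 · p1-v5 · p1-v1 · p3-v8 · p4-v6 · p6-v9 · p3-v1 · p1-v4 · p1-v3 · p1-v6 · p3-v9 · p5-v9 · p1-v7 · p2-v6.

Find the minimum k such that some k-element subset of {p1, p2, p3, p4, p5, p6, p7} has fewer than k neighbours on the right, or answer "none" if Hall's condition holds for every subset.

Take S = {p5, p6}. Its neighbourhood is {v9}, so |N(S)| = 1 < |S| = 2.
No single vertex violates Hall's condition since each has at least one neighbour, so 2 is the minimum.

2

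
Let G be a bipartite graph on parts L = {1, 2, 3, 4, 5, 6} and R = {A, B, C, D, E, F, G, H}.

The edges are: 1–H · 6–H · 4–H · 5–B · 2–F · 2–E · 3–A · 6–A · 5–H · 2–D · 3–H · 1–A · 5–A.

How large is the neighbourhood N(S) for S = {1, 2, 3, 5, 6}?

6

The union of neighbours of {1, 2, 3, 5, 6} is {A, B, D, E, F, H}, which has 6 elements.
Since |N(S)| = 6 ≥ |S| = 5, Hall's condition holds for this subset.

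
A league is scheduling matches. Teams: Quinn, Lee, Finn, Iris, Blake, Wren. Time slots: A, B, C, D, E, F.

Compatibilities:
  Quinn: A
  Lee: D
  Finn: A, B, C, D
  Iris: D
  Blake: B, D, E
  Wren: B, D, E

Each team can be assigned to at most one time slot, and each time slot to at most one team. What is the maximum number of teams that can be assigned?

For example, pair Quinn→A, Lee→D, Finn→C, Blake→E, Wren→B.
The set {Lee, Iris} has only 1 neighbour ({D}), so by Hall's theorem at most 5 of the 6 teams can be matched.

5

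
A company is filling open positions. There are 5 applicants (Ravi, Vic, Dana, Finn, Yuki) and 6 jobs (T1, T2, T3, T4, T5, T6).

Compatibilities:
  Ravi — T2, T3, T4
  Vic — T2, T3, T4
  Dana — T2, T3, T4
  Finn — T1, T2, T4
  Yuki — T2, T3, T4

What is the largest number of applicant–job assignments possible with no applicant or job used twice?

A valid assignment of size 4: Ravi–T3, Vic–T2, Dana–T4, Finn–T1.
The set {Ravi, Vic, Dana, Yuki} has only 3 neighbours ({T2, T3, T4}), so by Hall's theorem at most 4 of the 5 applicants can be matched.

4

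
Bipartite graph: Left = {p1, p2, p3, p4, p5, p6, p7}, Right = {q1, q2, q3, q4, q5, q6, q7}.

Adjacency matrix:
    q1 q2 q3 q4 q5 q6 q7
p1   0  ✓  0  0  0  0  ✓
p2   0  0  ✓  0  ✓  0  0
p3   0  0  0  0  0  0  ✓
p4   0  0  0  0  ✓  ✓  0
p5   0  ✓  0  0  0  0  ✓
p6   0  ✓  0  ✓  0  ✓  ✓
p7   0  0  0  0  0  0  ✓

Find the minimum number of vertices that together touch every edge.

{p2, p4, p6, q2, q7} is a vertex cover of size 5: every edge has an endpoint in this set.
No smaller cover exists because p1–q2, p2–q3, p3–q7, p4–q5, p6–q6 is a matching of size 5, and a cover must include an endpoint of each of these disjoint edges (König's theorem).

5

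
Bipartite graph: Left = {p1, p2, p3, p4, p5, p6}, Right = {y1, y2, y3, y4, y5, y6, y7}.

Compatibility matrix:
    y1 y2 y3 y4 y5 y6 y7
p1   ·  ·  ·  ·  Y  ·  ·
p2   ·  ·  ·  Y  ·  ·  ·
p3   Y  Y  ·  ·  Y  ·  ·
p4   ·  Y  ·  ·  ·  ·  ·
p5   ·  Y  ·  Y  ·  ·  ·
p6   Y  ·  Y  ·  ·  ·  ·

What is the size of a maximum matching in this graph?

One maximum matching: p1→y5, p2→y4, p3→y1, p4→y2, p6→y3.
The set {p2, p4, p5} has only 2 neighbours ({y2, y4}), so by Hall's theorem at most 5 of the 6 left vertices can be matched.

5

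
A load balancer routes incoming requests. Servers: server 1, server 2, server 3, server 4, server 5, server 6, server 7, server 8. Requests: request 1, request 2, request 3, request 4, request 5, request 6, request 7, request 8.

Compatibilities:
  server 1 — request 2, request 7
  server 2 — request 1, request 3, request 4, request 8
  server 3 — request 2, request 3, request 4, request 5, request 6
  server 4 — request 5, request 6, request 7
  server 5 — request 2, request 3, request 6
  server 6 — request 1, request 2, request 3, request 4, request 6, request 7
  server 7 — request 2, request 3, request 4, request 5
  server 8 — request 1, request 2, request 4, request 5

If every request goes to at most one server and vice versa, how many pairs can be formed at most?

8

One maximum matching: server 1-request 2, server 2-request 8, server 3-request 6, server 4-request 7, server 5-request 3, server 6-request 1, server 7-request 4, server 8-request 5.
This saturates every server, so 8 is the maximum.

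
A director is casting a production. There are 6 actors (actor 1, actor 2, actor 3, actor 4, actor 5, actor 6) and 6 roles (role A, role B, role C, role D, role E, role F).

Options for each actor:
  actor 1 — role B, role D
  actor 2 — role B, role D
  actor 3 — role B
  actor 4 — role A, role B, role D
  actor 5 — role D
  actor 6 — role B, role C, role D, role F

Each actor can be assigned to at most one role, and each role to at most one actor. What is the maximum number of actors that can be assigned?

4

One maximum matching: actor 1→role B, actor 2→role D, actor 4→role A, actor 6→role F.
The set {actor 1, actor 2, actor 3, actor 5} has only 2 neighbours ({role B, role D}), so by Hall's theorem at most 4 of the 6 actors can be matched.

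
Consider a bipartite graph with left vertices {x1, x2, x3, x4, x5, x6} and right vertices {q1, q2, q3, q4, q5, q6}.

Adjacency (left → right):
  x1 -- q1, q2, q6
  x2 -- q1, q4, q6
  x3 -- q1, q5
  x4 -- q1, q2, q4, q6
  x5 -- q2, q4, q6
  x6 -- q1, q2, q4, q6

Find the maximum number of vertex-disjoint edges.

One maximum matching: x1→q1, x2→q4, x3→q5, x4→q2, x5→q6.
The set {x1, x2, x4, x5, x6} has only 4 neighbours ({q1, q2, q4, q6}), so by Hall's theorem at most 5 of the 6 left vertices can be matched.

5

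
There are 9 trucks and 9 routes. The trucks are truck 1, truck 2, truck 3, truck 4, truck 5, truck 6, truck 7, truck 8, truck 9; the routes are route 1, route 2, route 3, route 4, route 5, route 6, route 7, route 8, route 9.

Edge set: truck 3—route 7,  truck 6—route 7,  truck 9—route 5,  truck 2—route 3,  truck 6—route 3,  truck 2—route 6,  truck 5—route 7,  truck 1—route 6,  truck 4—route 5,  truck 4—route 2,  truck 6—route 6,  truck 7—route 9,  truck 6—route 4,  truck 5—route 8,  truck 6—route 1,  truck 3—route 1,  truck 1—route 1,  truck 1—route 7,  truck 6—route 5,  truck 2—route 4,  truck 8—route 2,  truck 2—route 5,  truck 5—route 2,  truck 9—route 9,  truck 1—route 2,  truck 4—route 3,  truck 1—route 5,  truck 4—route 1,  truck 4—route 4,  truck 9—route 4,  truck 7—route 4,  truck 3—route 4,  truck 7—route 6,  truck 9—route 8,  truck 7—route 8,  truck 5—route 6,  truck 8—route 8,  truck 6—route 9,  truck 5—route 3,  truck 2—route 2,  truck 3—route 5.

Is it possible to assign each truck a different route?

For example, pair truck 1–route 7, truck 2–route 3, truck 3–route 5, truck 4–route 1, truck 5–route 2, truck 6–route 4, truck 7–route 6, truck 8–route 8, truck 9–route 9.
Every truck is matched, so this is a perfect matching.

Yes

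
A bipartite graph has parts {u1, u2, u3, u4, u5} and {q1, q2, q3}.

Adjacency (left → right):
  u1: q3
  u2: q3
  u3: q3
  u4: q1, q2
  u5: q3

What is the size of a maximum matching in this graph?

For example, pair u1→q3, u4→q2.
The set {u1, u2, u3, u5} has only 1 neighbour ({q3}), so by Hall's theorem at most 2 of the 5 left vertices can be matched.

2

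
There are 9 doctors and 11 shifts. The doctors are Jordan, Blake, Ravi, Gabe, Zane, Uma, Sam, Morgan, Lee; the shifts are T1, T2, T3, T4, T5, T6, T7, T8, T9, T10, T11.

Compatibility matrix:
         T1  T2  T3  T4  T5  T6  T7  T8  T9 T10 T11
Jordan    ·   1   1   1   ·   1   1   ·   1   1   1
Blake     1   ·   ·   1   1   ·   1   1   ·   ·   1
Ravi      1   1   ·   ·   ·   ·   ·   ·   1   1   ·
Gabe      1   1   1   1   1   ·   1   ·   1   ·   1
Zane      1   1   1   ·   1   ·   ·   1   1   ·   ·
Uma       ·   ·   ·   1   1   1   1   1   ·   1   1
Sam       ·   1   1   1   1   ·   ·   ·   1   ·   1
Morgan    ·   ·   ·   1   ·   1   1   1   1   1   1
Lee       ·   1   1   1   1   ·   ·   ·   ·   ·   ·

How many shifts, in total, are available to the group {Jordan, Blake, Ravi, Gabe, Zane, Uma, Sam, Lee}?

The union of neighbours of {Jordan, Blake, Ravi, Gabe, Zane, Uma, Sam, Lee} is {T1, T2, T3, T4, T5, T6, T7, T8, T9, T10, T11}, which has 11 elements.
Since |N(S)| = 11 ≥ |S| = 8, Hall's condition holds for this subset.

11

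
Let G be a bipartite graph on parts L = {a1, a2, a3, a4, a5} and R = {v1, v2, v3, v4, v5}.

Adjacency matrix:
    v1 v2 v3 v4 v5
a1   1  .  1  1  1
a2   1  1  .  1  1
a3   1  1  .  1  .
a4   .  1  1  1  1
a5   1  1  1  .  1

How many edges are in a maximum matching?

For example, pair a1–v3, a2–v5, a3–v1, a4–v4, a5–v2.
This saturates every left vertex, so 5 is the maximum.

5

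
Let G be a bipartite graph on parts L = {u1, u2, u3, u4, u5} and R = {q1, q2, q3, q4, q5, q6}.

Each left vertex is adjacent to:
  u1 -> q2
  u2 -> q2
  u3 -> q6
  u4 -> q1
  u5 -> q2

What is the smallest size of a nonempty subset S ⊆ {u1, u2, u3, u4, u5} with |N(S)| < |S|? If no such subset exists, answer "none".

Take S = {u1, u2}. Its neighbourhood is {q2}, so |N(S)| = 1 < |S| = 2.
No single vertex violates Hall's condition since each has at least one neighbour, so 2 is the minimum.

2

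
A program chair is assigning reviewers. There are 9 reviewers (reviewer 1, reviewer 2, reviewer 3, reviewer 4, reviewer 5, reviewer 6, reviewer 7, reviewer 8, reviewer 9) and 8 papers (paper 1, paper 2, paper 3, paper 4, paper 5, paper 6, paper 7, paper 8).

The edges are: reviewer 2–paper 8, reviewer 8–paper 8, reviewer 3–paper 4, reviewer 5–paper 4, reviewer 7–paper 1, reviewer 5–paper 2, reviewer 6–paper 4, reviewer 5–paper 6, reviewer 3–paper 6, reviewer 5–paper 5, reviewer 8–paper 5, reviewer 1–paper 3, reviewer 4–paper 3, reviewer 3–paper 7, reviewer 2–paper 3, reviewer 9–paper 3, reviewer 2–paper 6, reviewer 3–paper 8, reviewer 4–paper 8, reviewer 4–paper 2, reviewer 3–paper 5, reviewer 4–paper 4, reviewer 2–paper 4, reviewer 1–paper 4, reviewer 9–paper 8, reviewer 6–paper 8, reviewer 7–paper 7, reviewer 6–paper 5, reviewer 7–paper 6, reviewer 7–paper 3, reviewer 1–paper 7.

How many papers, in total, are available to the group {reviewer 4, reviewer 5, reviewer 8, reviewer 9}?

6

The union of neighbours of {reviewer 4, reviewer 5, reviewer 8, reviewer 9} is {paper 2, paper 3, paper 4, paper 5, paper 6, paper 8}, which has 6 elements.
Since |N(S)| = 6 ≥ |S| = 4, Hall's condition holds for this subset.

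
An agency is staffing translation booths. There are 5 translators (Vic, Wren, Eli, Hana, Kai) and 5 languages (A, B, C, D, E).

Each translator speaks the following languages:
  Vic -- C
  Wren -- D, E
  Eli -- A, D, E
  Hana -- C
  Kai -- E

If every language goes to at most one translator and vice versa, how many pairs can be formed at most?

4

A valid assignment of size 4: Vic→C, Wren→D, Eli→A, Kai→E.
The set {Vic, Hana} has only 1 neighbour ({C}), so by Hall's theorem at most 4 of the 5 translators can be matched.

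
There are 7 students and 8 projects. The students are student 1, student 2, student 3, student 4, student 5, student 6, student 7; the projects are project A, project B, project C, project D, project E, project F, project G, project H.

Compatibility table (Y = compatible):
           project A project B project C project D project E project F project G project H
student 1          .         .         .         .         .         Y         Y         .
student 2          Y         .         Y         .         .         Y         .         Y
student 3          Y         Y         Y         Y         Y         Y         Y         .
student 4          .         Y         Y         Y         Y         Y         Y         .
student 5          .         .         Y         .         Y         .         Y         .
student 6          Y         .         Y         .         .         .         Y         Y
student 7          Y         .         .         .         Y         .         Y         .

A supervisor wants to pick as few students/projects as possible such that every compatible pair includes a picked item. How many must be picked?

{student 1, student 2, student 3, student 4, student 5, student 6, student 7} is a vertex cover of size 7: every edge has an endpoint in this set.
No smaller cover exists because student 1–project G, student 2–project F, student 3–project B, student 4–project D, student 5–project C, student 6–project A, student 7–project E is a matching of size 7, and a cover must include an endpoint of each of these disjoint edges (König's theorem).

7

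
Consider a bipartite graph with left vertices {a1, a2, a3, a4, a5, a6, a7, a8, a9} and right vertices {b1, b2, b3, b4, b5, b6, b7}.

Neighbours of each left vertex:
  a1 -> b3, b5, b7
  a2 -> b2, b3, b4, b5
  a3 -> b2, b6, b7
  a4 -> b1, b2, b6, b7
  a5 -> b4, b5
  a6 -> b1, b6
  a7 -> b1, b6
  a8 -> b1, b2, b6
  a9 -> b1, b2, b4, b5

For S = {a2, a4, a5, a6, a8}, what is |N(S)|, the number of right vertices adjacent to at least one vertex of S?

The union of neighbours of {a2, a4, a5, a6, a8} is {b1, b2, b3, b4, b5, b6, b7}, which has 7 elements.
Since |N(S)| = 7 ≥ |S| = 5, Hall's condition holds for this subset.

7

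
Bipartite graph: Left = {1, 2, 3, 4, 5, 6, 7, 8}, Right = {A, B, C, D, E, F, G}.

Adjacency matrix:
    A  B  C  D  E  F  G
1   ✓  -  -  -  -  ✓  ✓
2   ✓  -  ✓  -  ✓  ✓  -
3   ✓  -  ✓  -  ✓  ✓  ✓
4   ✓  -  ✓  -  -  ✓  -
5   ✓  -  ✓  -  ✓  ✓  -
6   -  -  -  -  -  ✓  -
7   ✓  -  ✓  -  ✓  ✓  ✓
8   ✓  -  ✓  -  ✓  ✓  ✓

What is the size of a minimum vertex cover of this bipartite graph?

The 5 edges 1–G, 2–C, 3–A, 4–F, 5–E form a matching, so any vertex cover needs at least 5 vertices (one per matched edge).
Conversely {A, C, E, F, G} meets every edge and has exactly 5 vertices, so 5 is optimal.

5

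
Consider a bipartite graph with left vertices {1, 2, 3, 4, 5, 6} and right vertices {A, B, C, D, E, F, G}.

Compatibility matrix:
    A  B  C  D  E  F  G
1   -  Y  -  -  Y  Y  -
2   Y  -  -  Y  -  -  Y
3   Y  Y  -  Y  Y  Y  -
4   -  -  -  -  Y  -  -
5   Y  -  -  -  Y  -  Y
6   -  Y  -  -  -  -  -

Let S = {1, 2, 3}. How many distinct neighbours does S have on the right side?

6

The union of neighbours of {1, 2, 3} is {A, B, D, E, F, G}, which has 6 elements.
Since |N(S)| = 6 ≥ |S| = 3, Hall's condition holds for this subset.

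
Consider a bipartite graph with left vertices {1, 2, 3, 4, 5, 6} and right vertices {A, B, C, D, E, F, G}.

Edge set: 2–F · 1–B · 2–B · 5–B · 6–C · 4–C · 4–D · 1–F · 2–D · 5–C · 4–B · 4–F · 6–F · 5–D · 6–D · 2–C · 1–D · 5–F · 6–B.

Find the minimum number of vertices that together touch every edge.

4

The 4 edges 1–D, 2–C, 4–F, 5–B form a matching, so any vertex cover needs at least 4 vertices (one per matched edge).
Conversely {B, C, D, F} meets every edge and has exactly 4 vertices, so 4 is optimal.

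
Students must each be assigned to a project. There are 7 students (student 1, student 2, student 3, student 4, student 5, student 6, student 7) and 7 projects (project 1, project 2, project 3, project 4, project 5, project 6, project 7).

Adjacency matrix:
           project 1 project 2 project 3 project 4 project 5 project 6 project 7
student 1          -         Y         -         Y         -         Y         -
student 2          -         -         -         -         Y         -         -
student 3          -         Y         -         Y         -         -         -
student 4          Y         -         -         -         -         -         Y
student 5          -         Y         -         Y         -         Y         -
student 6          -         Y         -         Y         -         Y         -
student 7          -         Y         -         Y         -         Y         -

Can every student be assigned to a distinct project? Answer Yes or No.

No

The set {student 1, student 3, student 5, student 6, student 7} has only 3 neighbours ({project 2, project 4, project 6}), so by Hall's theorem at most 5 of the 7 students can be matched.
Hence no matching covers every student.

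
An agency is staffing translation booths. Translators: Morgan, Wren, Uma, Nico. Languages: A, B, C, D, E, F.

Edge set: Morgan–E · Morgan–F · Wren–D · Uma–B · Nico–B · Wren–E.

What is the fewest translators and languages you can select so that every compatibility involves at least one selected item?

3

{Morgan, Wren, B} is a vertex cover of size 3: every edge has an endpoint in this set.
No smaller cover exists because Morgan–F, Wren–E, Uma–B is a matching of size 3, and a cover must include an endpoint of each of these disjoint edges (König's theorem).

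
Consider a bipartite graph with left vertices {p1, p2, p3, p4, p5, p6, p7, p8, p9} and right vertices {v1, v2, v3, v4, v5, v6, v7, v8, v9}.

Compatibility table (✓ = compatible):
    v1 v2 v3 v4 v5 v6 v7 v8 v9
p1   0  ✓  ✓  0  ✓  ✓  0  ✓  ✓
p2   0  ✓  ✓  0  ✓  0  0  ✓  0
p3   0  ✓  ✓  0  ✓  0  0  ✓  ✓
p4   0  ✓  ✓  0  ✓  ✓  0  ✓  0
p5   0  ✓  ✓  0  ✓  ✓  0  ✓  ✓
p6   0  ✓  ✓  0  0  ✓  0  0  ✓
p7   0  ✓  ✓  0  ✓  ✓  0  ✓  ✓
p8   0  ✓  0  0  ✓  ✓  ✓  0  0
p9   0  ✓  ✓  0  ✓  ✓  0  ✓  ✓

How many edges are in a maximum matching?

7

For example, pair p1→v5, p2→v8, p3→v9, p4→v3, p5→v6, p6→v2, p8→v7.
The set {p1, p2, p3, p4, p5, p6, p7, p9} has only 6 neighbours ({v2, v3, v5, v6, v8, v9}), so by Hall's theorem at most 7 of the 9 left vertices can be matched.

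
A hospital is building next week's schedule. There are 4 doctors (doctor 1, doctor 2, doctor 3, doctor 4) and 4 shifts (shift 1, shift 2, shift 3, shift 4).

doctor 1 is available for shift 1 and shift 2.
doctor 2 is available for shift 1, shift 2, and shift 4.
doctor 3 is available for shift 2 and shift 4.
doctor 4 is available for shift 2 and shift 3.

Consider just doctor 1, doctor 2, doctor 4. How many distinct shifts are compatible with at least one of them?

The union of neighbours of {doctor 1, doctor 2, doctor 4} is {shift 1, shift 2, shift 3, shift 4}, which has 4 elements.
Since |N(S)| = 4 ≥ |S| = 3, Hall's condition holds for this subset.

4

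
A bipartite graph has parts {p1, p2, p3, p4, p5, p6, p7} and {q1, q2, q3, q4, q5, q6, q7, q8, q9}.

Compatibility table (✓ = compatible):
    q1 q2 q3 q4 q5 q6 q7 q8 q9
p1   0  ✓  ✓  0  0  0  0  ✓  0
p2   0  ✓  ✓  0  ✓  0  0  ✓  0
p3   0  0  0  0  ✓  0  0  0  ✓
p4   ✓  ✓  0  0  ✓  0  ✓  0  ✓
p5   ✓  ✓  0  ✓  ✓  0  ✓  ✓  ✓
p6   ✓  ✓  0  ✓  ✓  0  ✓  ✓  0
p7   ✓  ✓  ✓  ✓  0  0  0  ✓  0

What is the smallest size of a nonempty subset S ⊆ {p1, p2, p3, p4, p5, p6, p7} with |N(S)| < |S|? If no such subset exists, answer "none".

A matching saturating every left vertex exists, for instance p1→q2, p2→q8, p3→q5, p4→q9, p5→q1, p6→q7, p7→q4.
By Hall's marriage theorem, this means |N(S)| ≥ |S| for every subset S, so no violating subset exists.

none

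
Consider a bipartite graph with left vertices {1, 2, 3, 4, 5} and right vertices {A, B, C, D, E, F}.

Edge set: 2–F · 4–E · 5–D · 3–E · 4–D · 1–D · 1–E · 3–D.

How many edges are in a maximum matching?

3

A valid assignment of size 3: 1→D, 2→F, 3→E.
The set {1, 3, 4, 5} has only 2 neighbours ({D, E}), so by Hall's theorem at most 3 of the 5 left vertices can be matched.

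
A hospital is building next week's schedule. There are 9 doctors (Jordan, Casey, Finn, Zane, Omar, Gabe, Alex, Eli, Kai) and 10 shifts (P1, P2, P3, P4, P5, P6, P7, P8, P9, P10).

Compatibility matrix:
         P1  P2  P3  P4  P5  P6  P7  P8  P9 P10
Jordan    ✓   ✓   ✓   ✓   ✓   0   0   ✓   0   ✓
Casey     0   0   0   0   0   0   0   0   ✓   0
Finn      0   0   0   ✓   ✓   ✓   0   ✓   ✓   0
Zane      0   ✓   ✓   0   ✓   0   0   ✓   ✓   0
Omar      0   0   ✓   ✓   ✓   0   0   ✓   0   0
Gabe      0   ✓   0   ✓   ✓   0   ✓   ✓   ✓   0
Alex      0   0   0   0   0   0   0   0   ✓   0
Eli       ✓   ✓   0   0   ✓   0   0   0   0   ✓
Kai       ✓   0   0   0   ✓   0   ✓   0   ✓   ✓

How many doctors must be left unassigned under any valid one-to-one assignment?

One maximum matching: Jordan–P3, Casey–P9, Finn–P6, Zane–P2, Omar–P8, Gabe–P7, Eli–P5, Kai–P1.
The set {Casey, Alex} has only 1 neighbour ({P9}), so by Hall's theorem at most 8 of the 9 doctors can be matched.
That matches 8 of the 9, leaving 1 unmatched; no matching can do better.

1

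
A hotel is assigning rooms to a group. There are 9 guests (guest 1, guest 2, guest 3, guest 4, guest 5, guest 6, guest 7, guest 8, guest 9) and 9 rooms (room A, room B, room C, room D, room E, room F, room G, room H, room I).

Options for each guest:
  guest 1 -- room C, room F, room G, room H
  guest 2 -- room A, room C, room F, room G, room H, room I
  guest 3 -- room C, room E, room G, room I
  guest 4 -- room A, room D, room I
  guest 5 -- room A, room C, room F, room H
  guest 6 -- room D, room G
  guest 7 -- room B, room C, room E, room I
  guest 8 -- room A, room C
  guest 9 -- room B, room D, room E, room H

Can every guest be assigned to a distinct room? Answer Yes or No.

Yes

For example, pair guest 1-room G, guest 2-room I, guest 3-room E, guest 4-room A, guest 5-room F, guest 6-room D, guest 7-room B, guest 8-room C, guest 9-room H.
All 9 guests are covered.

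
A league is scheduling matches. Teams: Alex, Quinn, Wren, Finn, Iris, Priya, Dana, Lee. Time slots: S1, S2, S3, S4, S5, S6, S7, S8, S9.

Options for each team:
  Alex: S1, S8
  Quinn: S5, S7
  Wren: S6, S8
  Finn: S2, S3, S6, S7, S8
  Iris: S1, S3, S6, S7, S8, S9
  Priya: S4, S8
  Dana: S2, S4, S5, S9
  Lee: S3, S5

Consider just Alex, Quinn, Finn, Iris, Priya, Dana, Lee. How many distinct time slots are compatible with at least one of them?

The union of neighbours of {Alex, Quinn, Finn, Iris, Priya, Dana, Lee} is {S1, S2, S3, S4, S5, S6, S7, S8, S9}, which has 9 elements.
Since |N(S)| = 9 ≥ |S| = 7, Hall's condition holds for this subset.

9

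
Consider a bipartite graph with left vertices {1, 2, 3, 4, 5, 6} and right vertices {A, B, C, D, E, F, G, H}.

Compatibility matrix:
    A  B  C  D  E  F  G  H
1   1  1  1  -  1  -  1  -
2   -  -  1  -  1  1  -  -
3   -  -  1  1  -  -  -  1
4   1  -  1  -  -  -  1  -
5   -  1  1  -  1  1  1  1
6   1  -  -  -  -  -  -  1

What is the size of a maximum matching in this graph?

6

A valid assignment of size 6: 1-A, 2-E, 3-D, 4-C, 5-G, 6-H.
This saturates every left vertex, so 6 is the maximum.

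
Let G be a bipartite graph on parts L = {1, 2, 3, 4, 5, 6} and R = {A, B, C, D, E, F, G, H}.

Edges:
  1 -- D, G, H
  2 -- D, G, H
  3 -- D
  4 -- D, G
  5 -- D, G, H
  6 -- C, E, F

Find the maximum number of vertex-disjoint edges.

One maximum matching: 1–G, 2–H, 3–D, 6–E.
The set {1, 2, 3, 4, 5} has only 3 neighbours ({D, G, H}), so by Hall's theorem at most 4 of the 6 left vertices can be matched.

4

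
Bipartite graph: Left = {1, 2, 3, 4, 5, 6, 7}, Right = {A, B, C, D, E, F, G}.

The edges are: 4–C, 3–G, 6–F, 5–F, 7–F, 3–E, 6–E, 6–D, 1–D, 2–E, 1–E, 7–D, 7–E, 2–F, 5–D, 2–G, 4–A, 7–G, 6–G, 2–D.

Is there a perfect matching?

The set {1, 2, 3, 5, 6, 7} has only 4 neighbours ({D, E, F, G}), so by Hall's theorem at most 5 of the 7 left vertices can be matched.
Hence no matching covers every left vertex.

No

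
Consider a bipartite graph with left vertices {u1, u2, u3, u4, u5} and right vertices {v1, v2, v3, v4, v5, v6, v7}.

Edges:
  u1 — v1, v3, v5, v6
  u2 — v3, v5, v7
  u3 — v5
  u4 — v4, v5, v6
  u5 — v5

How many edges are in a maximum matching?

4

One maximum matching: u1–v1, u2–v7, u3–v5, u4–v6.
The set {u3, u5} has only 1 neighbour ({v5}), so by Hall's theorem at most 4 of the 5 left vertices can be matched.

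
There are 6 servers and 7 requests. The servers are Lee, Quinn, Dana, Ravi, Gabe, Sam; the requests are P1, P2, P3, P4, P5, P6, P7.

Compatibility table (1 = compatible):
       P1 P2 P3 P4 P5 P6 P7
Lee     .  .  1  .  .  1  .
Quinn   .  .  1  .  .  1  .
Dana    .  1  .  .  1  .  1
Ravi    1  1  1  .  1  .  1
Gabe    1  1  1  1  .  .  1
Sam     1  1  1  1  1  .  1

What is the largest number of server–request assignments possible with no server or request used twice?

One maximum matching: Lee→P3, Quinn→P6, Dana→P5, Ravi→P7, Gabe→P2, Sam→P1.
This saturates every server, so 6 is the maximum.

6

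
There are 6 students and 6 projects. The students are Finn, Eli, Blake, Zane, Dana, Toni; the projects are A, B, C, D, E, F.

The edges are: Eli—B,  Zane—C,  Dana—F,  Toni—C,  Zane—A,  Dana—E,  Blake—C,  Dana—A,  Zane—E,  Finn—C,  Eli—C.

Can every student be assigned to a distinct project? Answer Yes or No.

The set {Finn, Blake, Toni} has only 1 neighbour ({C}), so by Hall's theorem at most 4 of the 6 students can be matched.
Hence no matching covers every student.

No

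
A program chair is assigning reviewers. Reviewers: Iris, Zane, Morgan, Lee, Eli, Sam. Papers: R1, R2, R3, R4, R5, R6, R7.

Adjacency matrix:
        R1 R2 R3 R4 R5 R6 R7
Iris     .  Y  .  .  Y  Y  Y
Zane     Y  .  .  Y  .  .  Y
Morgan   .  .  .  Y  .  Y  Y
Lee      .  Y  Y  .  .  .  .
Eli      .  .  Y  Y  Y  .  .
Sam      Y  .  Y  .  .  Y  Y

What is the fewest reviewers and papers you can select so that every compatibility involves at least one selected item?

The 6 edges Iris–R2, Zane–R4, Morgan–R6, Lee–R3, Eli–R5, Sam–R7 form a matching, so any vertex cover needs at least 6 vertices (one per matched edge).
Conversely {Iris, Zane, Morgan, Lee, Eli, Sam} meets every edge and has exactly 6 vertices, so 6 is optimal.

6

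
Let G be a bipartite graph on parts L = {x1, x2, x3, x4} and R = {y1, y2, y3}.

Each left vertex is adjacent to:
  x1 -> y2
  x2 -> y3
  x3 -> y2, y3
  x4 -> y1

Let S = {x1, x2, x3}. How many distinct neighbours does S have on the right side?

2

The union of neighbours of {x1, x2, x3} is {y2, y3}, which has 2 elements.
Since |N(S)| = 2 < |S| = 3, Hall's condition fails for this subset.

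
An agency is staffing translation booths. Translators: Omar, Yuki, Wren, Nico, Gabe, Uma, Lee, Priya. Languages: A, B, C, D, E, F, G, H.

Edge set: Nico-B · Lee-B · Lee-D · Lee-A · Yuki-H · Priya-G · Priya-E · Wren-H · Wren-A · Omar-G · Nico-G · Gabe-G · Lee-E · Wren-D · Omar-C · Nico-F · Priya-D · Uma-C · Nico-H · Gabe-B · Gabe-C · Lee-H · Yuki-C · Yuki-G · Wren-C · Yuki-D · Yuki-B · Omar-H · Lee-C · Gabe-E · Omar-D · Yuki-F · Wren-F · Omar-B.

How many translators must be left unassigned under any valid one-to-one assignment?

For example, pair Omar→H, Yuki→G, Wren→A, Nico→F, Gabe→B, Uma→C, Lee→D, Priya→E.
All 8 translators are matched, so no larger matching exists.
That matches 8 of the 8, leaving 0 unmatched; no matching can do better.

0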